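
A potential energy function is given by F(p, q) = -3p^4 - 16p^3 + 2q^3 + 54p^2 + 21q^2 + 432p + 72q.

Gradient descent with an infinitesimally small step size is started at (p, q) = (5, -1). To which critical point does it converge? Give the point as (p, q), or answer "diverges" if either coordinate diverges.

diverges

F is separable, so gradient descent decouples: p follows -∂F/∂p, q follows -∂F/∂q.
∂F/∂p = -12(p - 3)(p + 3)(p + 4); at p=5 this is -1728, so p increases.
∂F/∂q = 6(q + 3)(q + 4); at q=-1 this is 36, so q decreases.
The p-coordinate has no critical point in that direction and runs off to infinity.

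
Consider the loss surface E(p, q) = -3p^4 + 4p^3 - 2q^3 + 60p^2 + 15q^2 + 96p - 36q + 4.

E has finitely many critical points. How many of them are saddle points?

E separates as a function of p plus a function of q, so ∇E=0 decouples.
∂E/∂p = -12(p - 4)(p + 1)(p + 2) = 0 at p ∈ {-2, -1, 4}; ∂E/∂q = -6(q - 3)(q - 2) = 0 at q ∈ {2, 3}.
The Hessian is diagonal: diag(E_pp, E_qq). Second derivatives: E_pp(-2)=-72, E_pp(-1)=60, E_pp(4)=-360; E_qq(2)=6, E_qq(3)=-6.
Saddle points occur where the two diagonal entries have opposite signs: (-2, 2), (-1, 3), (4, 2). Count: 3.

3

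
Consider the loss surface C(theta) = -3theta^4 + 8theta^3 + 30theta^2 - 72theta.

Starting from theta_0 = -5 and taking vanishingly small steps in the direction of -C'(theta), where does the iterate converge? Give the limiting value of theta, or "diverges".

C'(theta) = -12(theta - 3)(theta - 1)(theta + 2), so C'(-5) = 1728.
Gradient descent moves in the -C' direction, i.e. theta is decreasing.
There is no critical point below theta=-5, and C' keeps the same sign, so the iterate runs off to −∞.

diverges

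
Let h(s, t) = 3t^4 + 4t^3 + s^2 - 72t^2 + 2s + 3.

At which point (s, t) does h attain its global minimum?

(-1, -4)

h(s,t) separates as P(s) + Q(t) + 3, so its minimum is min P + min Q + 3.
P'(s) = 2s + 2 vanishes at s ∈ {-1}; Q'(t) = 12t(t - 3)(t + 4) vanishes at t ∈ {-4, 0, 3}.
Local minima of P (where P''>0): P(-1)=-1. Local minima of Q: Q(-4)=-640, Q(3)=-297.
So the global minimum of h is P(-1) + Q(-4) + 3 = -1 − 640 + 3 = -638, attained at (-1, -4).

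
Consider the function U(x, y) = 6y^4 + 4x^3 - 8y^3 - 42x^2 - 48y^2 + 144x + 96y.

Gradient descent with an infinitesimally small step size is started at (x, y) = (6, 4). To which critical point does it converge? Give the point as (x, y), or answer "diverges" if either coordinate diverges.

U is separable, so gradient descent decouples: x follows -∂U/∂x, y follows -∂U/∂y.
∂U/∂x = 12(x - 4)(x - 3); at x=6 this is 72, so x decreases.
∂U/∂y = 24(y - 2)(y - 1)(y + 2); at y=4 this is 864, so y decreases.
x converges to its nearest critical value 4 (a local min of the x-part); y converges to 2. The iterate converges to (4, 2).

(4, 2)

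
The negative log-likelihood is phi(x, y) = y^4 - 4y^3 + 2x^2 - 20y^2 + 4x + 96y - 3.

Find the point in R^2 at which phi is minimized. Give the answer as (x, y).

phi(x,y) separates as P(x) + Q(y) − 3, so its minimum is min P + min Q − 3.
P'(x) = 4x + 4 vanishes at x ∈ {-1}; Q'(y) = 4(y - 4)(y - 2)(y + 3) vanishes at y ∈ {-3, 2, 4}.
Local minima of P (where P''>0): P(-1)=-2. Local minima of Q: Q(-3)=-279, Q(4)=64.
So the global minimum of phi is P(-1) + Q(-3) − 3 = -2 − 279 − 3 = -284, attained at (-1, -3).

(-1, -3)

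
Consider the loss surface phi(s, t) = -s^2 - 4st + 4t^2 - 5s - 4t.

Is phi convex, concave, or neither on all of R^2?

neither

phi is quadratic, so its Hessian is the constant matrix H = [[-2, -4], [-4, 8]].
det(H) = -32, tr(H) = 6.
det(H) < 0, so H is indefinite: neither convex nor concave.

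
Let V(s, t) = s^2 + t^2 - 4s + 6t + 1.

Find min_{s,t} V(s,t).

-12

V(s,t) separates as P(s) + Q(t) + 1, so its minimum is min P + min Q + 1.
P'(s) = 2s - 4 vanishes at s ∈ {2}; Q'(t) = 2(t + 3) vanishes at t ∈ {-3}.
Local minima of P (where P''>0): P(2)=-4. Local minima of Q: Q(-3)=-9.
So the global minimum of V is P(2) + Q(-3) + 1 = -4 − 9 + 1 = -12, attained at (2, -3).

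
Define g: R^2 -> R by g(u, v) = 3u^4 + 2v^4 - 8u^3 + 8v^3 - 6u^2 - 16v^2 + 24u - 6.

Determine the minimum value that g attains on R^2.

g(u,v) separates as P(u) + Q(v) − 6, so its minimum is min P + min Q − 6.
P'(u) = 12(u - 2)(u - 1)(u + 1) vanishes at u ∈ {-1, 1, 2}; Q'(v) = 8v(v - 1)(v + 4) vanishes at v ∈ {-4, 0, 1}.
Local minima of P (where P''>0): P(-1)=-19, P(2)=8. Local minima of Q: Q(-4)=-256, Q(1)=-6.
So the global minimum of g is P(-1) + Q(-4) − 6 = -19 − 256 − 6 = -281, attained at (-1, -4).

-281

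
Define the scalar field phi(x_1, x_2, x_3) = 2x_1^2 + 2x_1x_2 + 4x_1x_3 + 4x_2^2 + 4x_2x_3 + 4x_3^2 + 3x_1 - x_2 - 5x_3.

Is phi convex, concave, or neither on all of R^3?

convex

phi is quadratic, so its Hessian is the constant matrix H = [[4, 2, 4], [2, 8, 4], [4, 4, 8]].
Leading principal minors: 4, 28, 96.
All positive ⇒ H ≻ 0 ⇒ convex.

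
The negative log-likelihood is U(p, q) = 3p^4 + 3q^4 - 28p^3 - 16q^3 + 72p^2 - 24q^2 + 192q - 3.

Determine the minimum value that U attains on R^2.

-307

U(p,q) separates as A(p) + B(q) − 3, so its minimum is min A + min B − 3.
A'(p) = 12p(p - 4)(p - 3) vanishes at p ∈ {0, 3, 4}; B'(q) = 12(q - 4)(q - 2)(q + 2) vanishes at q ∈ {-2, 2, 4}.
Local minima of A (where A''>0): A(0)=0, A(4)=128. Local minima of B: B(-2)=-304, B(4)=128.
So the global minimum of U is A(0) + B(-2) − 3 = 0 − 304 − 3 = -307, attained at (0, -2).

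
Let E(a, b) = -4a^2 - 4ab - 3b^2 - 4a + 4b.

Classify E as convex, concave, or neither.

E is quadratic, so its Hessian is the constant matrix H = [[-8, -4], [-4, -6]].
det(H) = 32, tr(H) = -14.
det(H) > 0 and tr(H) < 0, so H is negative definite everywhere: concave.

concave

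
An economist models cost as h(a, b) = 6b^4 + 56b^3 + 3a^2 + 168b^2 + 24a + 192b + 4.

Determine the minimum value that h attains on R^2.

h(a,b) separates as P(a) + Q(b) + 4, so its minimum is min P + min Q + 4.
P'(a) = 6a + 24 vanishes at a ∈ {-4}; Q'(b) = 24(b + 1)(b + 2)(b + 4) vanishes at b ∈ {-4, -2, -1}.
Local minima of P (where P''>0): P(-4)=-48. Local minima of Q: Q(-4)=-128, Q(-1)=-74.
So the global minimum of h is P(-4) + Q(-4) + 4 = -48 − 128 + 4 = -172, attained at (-4, -4).

-172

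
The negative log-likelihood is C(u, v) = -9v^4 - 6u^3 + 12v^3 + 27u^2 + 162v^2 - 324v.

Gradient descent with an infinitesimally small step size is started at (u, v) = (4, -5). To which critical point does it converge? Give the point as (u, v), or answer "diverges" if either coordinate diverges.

diverges

C is separable, so gradient descent decouples: u follows -∂C/∂u, v follows -∂C/∂v.
∂C/∂u = -18u(u - 3); at u=4 this is -72, so u increases.
∂C/∂v = -36(v - 3)(v - 1)(v + 3); at v=-5 this is 3456, so v decreases.
The u-coordinate has no critical point in that direction and runs off to infinity.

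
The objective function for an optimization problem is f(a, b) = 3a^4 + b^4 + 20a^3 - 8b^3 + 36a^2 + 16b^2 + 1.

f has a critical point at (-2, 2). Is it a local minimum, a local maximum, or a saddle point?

local maximum

The mixed partial ∂²f/∂a∂b is 0, so the Hessian at any point is diag(f_aa, f_bb) = diag(12(3a^2 + 10a + 6), 4(3b^2 - 12b + 8)).
At (-2, 2): H = diag(-24, -16).
Both eigenvalues are negative, so H is negative definite: a local maximum.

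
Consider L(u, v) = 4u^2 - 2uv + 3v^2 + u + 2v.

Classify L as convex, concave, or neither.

convex

L is quadratic, so its Hessian is the constant matrix H = [[8, -2], [-2, 6]].
det(H) = 44, tr(H) = 14.
det(H) > 0 and tr(H) > 0, so H is positive definite everywhere: convex.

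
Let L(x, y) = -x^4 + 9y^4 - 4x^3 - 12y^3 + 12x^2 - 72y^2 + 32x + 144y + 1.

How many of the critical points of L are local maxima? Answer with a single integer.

2

L separates as a function of x plus a function of y, so ∇L=0 decouples.
∂L/∂x = -4(x - 2)(x + 1)(x + 4) = 0 at x ∈ {-4, -1, 2}; ∂L/∂y = 36(y - 2)(y - 1)(y + 2) = 0 at y ∈ {-2, 1, 2}.
The Hessian is diagonal: diag(L_xx, L_yy). Second derivatives: L_xx(-4)=-72, L_xx(-1)=36, L_xx(2)=-72; L_yy(-2)=432, L_yy(1)=-108, L_yy(2)=144.
Local maxima occur where both diagonal entries negative: (-4, 1), (2, 1). Count: 2.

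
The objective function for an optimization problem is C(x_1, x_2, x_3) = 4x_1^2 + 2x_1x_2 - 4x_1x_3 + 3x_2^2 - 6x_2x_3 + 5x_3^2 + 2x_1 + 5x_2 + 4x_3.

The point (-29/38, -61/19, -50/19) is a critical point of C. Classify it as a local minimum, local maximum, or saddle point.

The Hessian is constant: H = [[8, 2, -4], [2, 6, -6], [-4, -6, 10]].
Leading principal minors: Δ₁ = 8, Δ₂ = 44, Δ₃ = 152.
All leading minors are positive, so H is positive definite: a local minimum.

local minimum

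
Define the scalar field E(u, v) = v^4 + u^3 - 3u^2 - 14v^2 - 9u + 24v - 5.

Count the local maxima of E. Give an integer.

1

E separates as a function of u plus a function of v, so ∇E=0 decouples.
∂E/∂u = 3(u - 3)(u + 1) = 0 at u ∈ {-1, 3}; ∂E/∂v = 4(v - 2)(v - 1)(v + 3) = 0 at v ∈ {-3, 1, 2}.
The Hessian is diagonal: diag(E_uu, E_vv). Second derivatives: E_uu(-1)=-12, E_uu(3)=12; E_vv(-3)=80, E_vv(1)=-16, E_vv(2)=20.
Local maxima occur where both diagonal entries negative: (-1, 1). Count: 1.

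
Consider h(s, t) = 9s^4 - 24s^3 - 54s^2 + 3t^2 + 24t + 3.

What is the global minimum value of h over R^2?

h(s,t) separates as P(s) + Q(t) + 3, so its minimum is min P + min Q + 3.
P'(s) = 36s(s - 3)(s + 1) vanishes at s ∈ {-1, 0, 3}; Q'(t) = 6(t + 4) vanishes at t ∈ {-4}.
Local minima of P (where P''>0): P(-1)=-21, P(3)=-405. Local minima of Q: Q(-4)=-48.
So the global minimum of h is P(3) + Q(-4) + 3 = -405 − 48 + 3 = -450, attained at (3, -4).

-450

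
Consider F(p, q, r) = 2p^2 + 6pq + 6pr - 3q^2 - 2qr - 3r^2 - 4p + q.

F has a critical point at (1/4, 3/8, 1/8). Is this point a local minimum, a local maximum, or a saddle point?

saddle point

The Hessian is constant: H = [[4, 6, 6], [6, -6, -2], [6, -2, -6]].
Leading principal minors: Δ₁ = 4, Δ₂ = -60, Δ₃ = 416.
The minors fit neither the all-positive nor the alternating-sign pattern, so H is indefinite: a saddle point.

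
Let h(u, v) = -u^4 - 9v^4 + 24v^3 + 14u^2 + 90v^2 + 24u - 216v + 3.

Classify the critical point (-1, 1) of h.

The mixed partial ∂²h/∂u∂v is 0, so the Hessian at any point is diag(h_uu, h_vv) = diag(4(-3u^2 + 7), 36(-3v^2 + 4v + 5)).
At (-1, 1): H = diag(16, 216).
Both eigenvalues are positive, so H is positive definite: a local minimum.

local minimum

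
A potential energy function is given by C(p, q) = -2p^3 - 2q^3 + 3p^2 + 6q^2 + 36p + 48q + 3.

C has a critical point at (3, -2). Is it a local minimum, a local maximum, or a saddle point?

saddle point

The mixed partial ∂²C/∂p∂q is 0, so the Hessian at any point is diag(C_pp, C_qq) = diag(6(-2p + 1), 12(-q + 1)).
At (3, -2): H = diag(-30, 36).
The eigenvalues have opposite signs, so H is indefinite: a saddle point.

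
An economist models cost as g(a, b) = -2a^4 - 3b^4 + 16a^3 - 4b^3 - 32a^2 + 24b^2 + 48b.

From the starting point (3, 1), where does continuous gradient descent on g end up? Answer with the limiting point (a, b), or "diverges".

g is separable, so gradient descent decouples: a follows -∂g/∂a, b follows -∂g/∂b.
∂g/∂a = -8a(a - 4)(a - 2); at a=3 this is 24, so a decreases.
∂g/∂b = -12(b - 2)(b + 1)(b + 2); at b=1 this is 72, so b decreases.
a converges to its nearest critical value 2 (a local min of the a-part); b converges to -1. The iterate converges to (2, -1).

(2, -1)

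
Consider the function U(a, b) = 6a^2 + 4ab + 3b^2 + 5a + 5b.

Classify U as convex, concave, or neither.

U is quadratic, so its Hessian is the constant matrix H = [[12, 4], [4, 6]].
det(H) = 56, tr(H) = 18.
det(H) > 0 and tr(H) > 0, so H is positive definite everywhere: convex.

convex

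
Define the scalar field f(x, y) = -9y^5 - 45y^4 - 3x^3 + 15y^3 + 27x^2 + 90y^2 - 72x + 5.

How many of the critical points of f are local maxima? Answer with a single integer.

2

f separates as a function of x plus a function of y, so ∇f=0 decouples.
∂f/∂x = -9(x - 4)(x - 2) = 0 at x ∈ {2, 4}; ∂f/∂y = -45y(y - 1)(y + 1)(y + 4) = 0 at y ∈ {-4, -1, 0, 1}.
The Hessian is diagonal: diag(f_xx, f_yy). Second derivatives: f_xx(2)=18, f_xx(4)=-18; f_yy(-4)=2700, f_yy(-1)=-270, f_yy(0)=180, f_yy(1)=-450.
Local maxima occur where both diagonal entries negative: (4, -1), (4, 1). Count: 2.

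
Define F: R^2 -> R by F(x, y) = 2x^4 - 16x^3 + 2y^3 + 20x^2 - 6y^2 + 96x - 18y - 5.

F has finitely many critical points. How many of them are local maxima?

F separates as a function of x plus a function of y, so ∇F=0 decouples.
∂F/∂x = 8(x - 4)(x - 3)(x + 1) = 0 at x ∈ {-1, 3, 4}; ∂F/∂y = 6(y - 3)(y + 1) = 0 at y ∈ {-1, 3}.
The Hessian is diagonal: diag(F_xx, F_yy). Second derivatives: F_xx(-1)=160, F_xx(3)=-32, F_xx(4)=40; F_yy(-1)=-24, F_yy(3)=24.
Local maxima occur where both diagonal entries negative: (3, -1). Count: 1.

1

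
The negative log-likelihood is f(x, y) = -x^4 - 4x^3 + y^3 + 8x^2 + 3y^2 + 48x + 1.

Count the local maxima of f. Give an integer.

2

f separates as a function of x plus a function of y, so ∇f=0 decouples.
∂f/∂x = -4(x - 2)(x + 2)(x + 3) = 0 at x ∈ {-3, -2, 2}; ∂f/∂y = 3y(y + 2) = 0 at y ∈ {-2, 0}.
The Hessian is diagonal: diag(f_xx, f_yy). Second derivatives: f_xx(-3)=-20, f_xx(-2)=16, f_xx(2)=-80; f_yy(-2)=-6, f_yy(0)=6.
Local maxima occur where both diagonal entries negative: (-3, -2), (2, -2). Count: 2.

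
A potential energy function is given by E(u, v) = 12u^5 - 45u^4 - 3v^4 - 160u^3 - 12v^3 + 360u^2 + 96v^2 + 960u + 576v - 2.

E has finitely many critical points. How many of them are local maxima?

4

E separates as a function of u plus a function of v, so ∇E=0 decouples.
∂E/∂u = 60(u - 4)(u - 2)(u + 1)(u + 2) = 0 at u ∈ {-2, -1, 2, 4}; ∂E/∂v = -12(v - 4)(v + 3)(v + 4) = 0 at v ∈ {-4, -3, 4}.
The Hessian is diagonal: diag(E_uu, E_vv). Second derivatives: E_uu(-2)=-1440, E_uu(-1)=900, E_uu(2)=-1440, E_uu(4)=3600; E_vv(-4)=-96, E_vv(-3)=84, E_vv(4)=-672.
Local maxima occur where both diagonal entries negative: (-2, -4), (-2, 4), (2, -4), (2, 4). Count: 4.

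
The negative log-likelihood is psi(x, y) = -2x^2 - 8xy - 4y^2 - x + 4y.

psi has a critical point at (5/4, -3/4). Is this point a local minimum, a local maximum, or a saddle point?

saddle point

The Hessian of psi is constant: H = [[-4, -8], [-8, -8]].
det(H) = (-4)·(-8) − (-8)² = -32.
Since det(H) < 0, H is indefinite and the critical point is a saddle point.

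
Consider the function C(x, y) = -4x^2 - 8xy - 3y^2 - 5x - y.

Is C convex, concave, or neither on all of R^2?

C is quadratic, so its Hessian is the constant matrix H = [[-8, -8], [-8, -6]].
det(H) = -16, tr(H) = -14.
det(H) < 0, so H is indefinite: neither convex nor concave.

neither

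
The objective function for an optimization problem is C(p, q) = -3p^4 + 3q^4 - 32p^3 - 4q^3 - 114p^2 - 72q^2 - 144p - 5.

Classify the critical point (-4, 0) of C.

local maximum

The mixed partial ∂²C/∂p∂q is 0, so the Hessian at any point is diag(C_pp, C_qq) = diag(-12(3p^2 + 16p + 19), 12(3q^2 - 2q - 12)).
At (-4, 0): H = diag(-36, -144).
Both eigenvalues are negative, so H is negative definite: a local maximum.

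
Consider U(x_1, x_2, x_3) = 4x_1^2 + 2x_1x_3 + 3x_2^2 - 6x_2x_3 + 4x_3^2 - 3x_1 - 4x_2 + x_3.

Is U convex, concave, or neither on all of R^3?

convex

U is quadratic, so its Hessian is the constant matrix H = [[8, 0, 2], [0, 6, -6], [2, -6, 8]].
Leading principal minors: 8, 48, 72.
All positive ⇒ H ≻ 0 ⇒ convex.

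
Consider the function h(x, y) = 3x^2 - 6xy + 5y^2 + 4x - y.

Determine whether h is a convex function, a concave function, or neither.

h is quadratic, so its Hessian is the constant matrix H = [[6, -6], [-6, 10]].
det(H) = 24, tr(H) = 16.
det(H) > 0 and tr(H) > 0, so H is positive definite everywhere: convex.

convex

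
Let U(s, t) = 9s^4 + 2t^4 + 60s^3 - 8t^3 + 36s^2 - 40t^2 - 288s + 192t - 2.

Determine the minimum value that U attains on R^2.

U(s,t) separates as P(s) + Q(t) − 2, so its minimum is min P + min Q − 2.
P'(s) = 36(s - 1)(s + 2)(s + 4) vanishes at s ∈ {-4, -2, 1}; Q'(t) = 8(t - 4)(t - 2)(t + 3) vanishes at t ∈ {-3, 2, 4}.
Local minima of P (where P''>0): P(-4)=192, P(1)=-183. Local minima of Q: Q(-3)=-558, Q(4)=128.
So the global minimum of U is P(1) + Q(-3) − 2 = -183 − 558 − 2 = -743, attained at (1, -3).

-743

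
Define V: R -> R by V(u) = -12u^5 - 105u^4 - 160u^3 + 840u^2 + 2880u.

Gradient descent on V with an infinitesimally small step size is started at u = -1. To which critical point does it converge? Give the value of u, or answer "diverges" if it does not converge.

-2

V'(u) = -60(u - 2)(u + 2)(u + 3)(u + 4), so V'(-1) = 1080.
Gradient descent moves in the -V' direction, i.e. u is decreasing.
The nearest critical point in that direction is u = -2, where V'' = 480 > 0 (a local minimum). The iterate converges there.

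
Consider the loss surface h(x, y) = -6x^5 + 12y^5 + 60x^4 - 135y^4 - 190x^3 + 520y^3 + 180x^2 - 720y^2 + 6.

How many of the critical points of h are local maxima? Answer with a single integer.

4

h separates as a function of x plus a function of y, so ∇h=0 decouples.
∂h/∂x = -30x(x - 4)(x - 3)(x - 1) = 0 at x ∈ {0, 1, 3, 4}; ∂h/∂y = 60y(y - 4)(y - 3)(y - 2) = 0 at y ∈ {0, 2, 3, 4}.
The Hessian is diagonal: diag(h_xx, h_yy). Second derivatives: h_xx(0)=360, h_xx(1)=-180, h_xx(3)=180, h_xx(4)=-360; h_yy(0)=-1440, h_yy(2)=240, h_yy(3)=-180, h_yy(4)=480.
Local maxima occur where both diagonal entries negative: (1, 0), (1, 3), (4, 0), (4, 3). Count: 4.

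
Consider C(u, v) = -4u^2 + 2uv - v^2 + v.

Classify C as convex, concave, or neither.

concave

C is quadratic, so its Hessian is the constant matrix H = [[-8, 2], [2, -2]].
det(H) = 12, tr(H) = -10.
det(H) > 0 and tr(H) < 0, so H is negative definite everywhere: concave.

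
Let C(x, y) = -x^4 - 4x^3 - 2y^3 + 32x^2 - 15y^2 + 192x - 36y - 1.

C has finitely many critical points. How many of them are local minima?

C separates as a function of x plus a function of y, so ∇C=0 decouples.
∂C/∂x = -4(x - 4)(x + 3)(x + 4) = 0 at x ∈ {-4, -3, 4}; ∂C/∂y = -6(y + 2)(y + 3) = 0 at y ∈ {-3, -2}.
The Hessian is diagonal: diag(C_xx, C_yy). Second derivatives: C_xx(-4)=-32, C_xx(-3)=28, C_xx(4)=-224; C_yy(-3)=6, C_yy(-2)=-6.
Local minima occur where both diagonal entries positive: (-3, -3). Count: 1.

1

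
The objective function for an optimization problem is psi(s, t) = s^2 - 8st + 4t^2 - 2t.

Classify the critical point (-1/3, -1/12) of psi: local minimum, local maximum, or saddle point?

saddle point

The Hessian of psi is constant: H = [[2, -8], [-8, 8]].
det(H) = 2·8 − (-8)² = -48.
Since det(H) < 0, H is indefinite and the critical point is a saddle point.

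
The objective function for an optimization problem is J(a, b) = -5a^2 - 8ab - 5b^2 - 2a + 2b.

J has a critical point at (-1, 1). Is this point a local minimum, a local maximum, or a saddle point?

The Hessian of J is constant: H = [[-10, -8], [-8, -10]].
det(H) = (-10)·(-10) − (-8)² = 36.
det(H) > 0 and tr(H) = -20 < 0, so H is negative definite and the point is a local maximum.

local maximum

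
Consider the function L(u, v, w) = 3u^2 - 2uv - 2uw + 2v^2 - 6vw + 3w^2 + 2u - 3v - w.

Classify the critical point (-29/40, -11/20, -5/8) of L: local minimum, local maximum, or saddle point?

The Hessian is constant: H = [[6, -2, -2], [-2, 4, -6], [-2, -6, 6]].
Leading principal minors: Δ₁ = 6, Δ₂ = 20, Δ₃ = -160.
The minors fit neither the all-positive nor the alternating-sign pattern, so H is indefinite: a saddle point.

saddle point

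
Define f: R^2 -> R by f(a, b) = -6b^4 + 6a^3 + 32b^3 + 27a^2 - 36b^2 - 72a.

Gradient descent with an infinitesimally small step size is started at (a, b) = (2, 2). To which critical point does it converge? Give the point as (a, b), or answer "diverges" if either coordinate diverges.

f is separable, so gradient descent decouples: a follows -∂f/∂a, b follows -∂f/∂b.
∂f/∂a = 18(a - 1)(a + 4); at a=2 this is 108, so a decreases.
∂f/∂b = -24b(b - 3)(b - 1); at b=2 this is 48, so b decreases.
a converges to its nearest critical value 1 (a local min of the a-part); b converges to 1. The iterate converges to (1, 1).

(1, 1)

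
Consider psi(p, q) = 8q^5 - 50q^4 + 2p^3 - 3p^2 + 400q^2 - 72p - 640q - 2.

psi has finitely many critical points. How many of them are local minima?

psi separates as a function of p plus a function of q, so ∇psi=0 decouples.
∂psi/∂p = 6(p - 4)(p + 3) = 0 at p ∈ {-3, 4}; ∂psi/∂q = 40(q - 4)(q - 2)(q - 1)(q + 2) = 0 at q ∈ {-2, 1, 2, 4}.
The Hessian is diagonal: diag(psi_pp, psi_qq). Second derivatives: psi_pp(-3)=-42, psi_pp(4)=42; psi_qq(-2)=-2880, psi_qq(1)=360, psi_qq(2)=-320, psi_qq(4)=1440.
Local minima occur where both diagonal entries positive: (4, 1), (4, 4). Count: 2.

2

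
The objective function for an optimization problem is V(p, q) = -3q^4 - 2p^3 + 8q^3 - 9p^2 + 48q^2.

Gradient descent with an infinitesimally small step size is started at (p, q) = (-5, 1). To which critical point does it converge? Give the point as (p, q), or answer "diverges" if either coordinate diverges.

(-3, 0)

V is separable, so gradient descent decouples: p follows -∂V/∂p, q follows -∂V/∂q.
∂V/∂p = -6p(p + 3); at p=-5 this is -60, so p increases.
∂V/∂q = -12q(q - 4)(q + 2); at q=1 this is 108, so q decreases.
p converges to its nearest critical value -3 (a local min of the p-part); q converges to 0. The iterate converges to (-3, 0).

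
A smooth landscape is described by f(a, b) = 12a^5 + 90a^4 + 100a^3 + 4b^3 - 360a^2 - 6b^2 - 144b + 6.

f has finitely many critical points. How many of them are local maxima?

2

f separates as a function of a plus a function of b, so ∇f=0 decouples.
∂f/∂a = 60a(a - 1)(a + 3)(a + 4) = 0 at a ∈ {-4, -3, 0, 1}; ∂f/∂b = 12(b - 4)(b + 3) = 0 at b ∈ {-3, 4}.
The Hessian is diagonal: diag(f_aa, f_bb). Second derivatives: f_aa(-4)=-1200, f_aa(-3)=720, f_aa(0)=-720, f_aa(1)=1200; f_bb(-3)=-84, f_bb(4)=84.
Local maxima occur where both diagonal entries negative: (-4, -3), (0, -3). Count: 2.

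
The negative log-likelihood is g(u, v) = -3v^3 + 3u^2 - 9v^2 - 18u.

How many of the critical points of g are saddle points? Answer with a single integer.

1

g separates as a function of u plus a function of v, so ∇g=0 decouples.
∂g/∂u = 6(u - 3) = 0 at u ∈ {3}; ∂g/∂v = -9v(v + 2) = 0 at v ∈ {-2, 0}.
The Hessian is diagonal: diag(g_uu, g_vv). Second derivatives: g_uu(3)=6; g_vv(-2)=18, g_vv(0)=-18.
Saddle points occur where the two diagonal entries have opposite signs: (3, 0). Count: 1.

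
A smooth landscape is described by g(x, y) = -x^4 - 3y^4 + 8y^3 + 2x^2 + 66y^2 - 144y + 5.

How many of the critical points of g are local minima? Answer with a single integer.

g separates as a function of x plus a function of y, so ∇g=0 decouples.
∂g/∂x = -4x(x - 1)(x + 1) = 0 at x ∈ {-1, 0, 1}; ∂g/∂y = -12(y - 4)(y - 1)(y + 3) = 0 at y ∈ {-3, 1, 4}.
The Hessian is diagonal: diag(g_xx, g_yy). Second derivatives: g_xx(-1)=-8, g_xx(0)=4, g_xx(1)=-8; g_yy(-3)=-336, g_yy(1)=144, g_yy(4)=-252.
Local minima occur where both diagonal entries positive: (0, 1). Count: 1.

1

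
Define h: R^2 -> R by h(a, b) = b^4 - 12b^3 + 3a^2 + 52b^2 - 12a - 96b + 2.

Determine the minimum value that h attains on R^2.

-74

h(a,b) separates as P(a) + Q(b) + 2, so its minimum is min P + min Q + 2.
P'(a) = 6a - 12 vanishes at a ∈ {2}; Q'(b) = 4(b - 4)(b - 3)(b - 2) vanishes at b ∈ {2, 3, 4}.
Local minima of P (where P''>0): P(2)=-12. Local minima of Q: Q(2)=-64, Q(4)=-64.
So the global minimum of h is P(2) + Q(2) + 2 = -12 − 64 + 2 = -74, attained at (2, 2).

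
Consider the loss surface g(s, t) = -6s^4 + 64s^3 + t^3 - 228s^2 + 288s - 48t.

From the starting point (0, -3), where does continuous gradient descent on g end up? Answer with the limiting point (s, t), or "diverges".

diverges

g is separable, so gradient descent decouples: s follows -∂g/∂s, t follows -∂g/∂t.
∂g/∂s = -24(s - 4)(s - 3)(s - 1); at s=0 this is 288, so s decreases.
∂g/∂t = 3(t - 4)(t + 4); at t=-3 this is -21, so t increases.
The s-coordinate has no critical point in that direction and runs off to infinity.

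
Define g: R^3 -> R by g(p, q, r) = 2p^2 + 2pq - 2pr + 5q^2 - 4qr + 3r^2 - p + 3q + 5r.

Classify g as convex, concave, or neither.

g is quadratic, so its Hessian is the constant matrix H = [[4, 2, -2], [2, 10, -4], [-2, -4, 6]].
Leading principal minors: 4, 36, 144.
All positive ⇒ H ≻ 0 ⇒ convex.

convex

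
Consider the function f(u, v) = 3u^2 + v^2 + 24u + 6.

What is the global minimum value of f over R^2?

f(u,v) separates as P(u) + Q(v) + 6, so its minimum is min P + min Q + 6.
P'(u) = 6u + 24 vanishes at u ∈ {-4}; Q'(v) = 2v vanishes at v ∈ {0}.
Local minima of P (where P''>0): P(-4)=-48. Local minima of Q: Q(0)=0.
So the global minimum of f is P(-4) + Q(0) + 6 = -48 + 0 + 6 = -42, attained at (-4, 0).

-42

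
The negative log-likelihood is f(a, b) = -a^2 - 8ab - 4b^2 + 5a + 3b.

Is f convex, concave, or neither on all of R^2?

neither

f is quadratic, so its Hessian is the constant matrix H = [[-2, -8], [-8, -8]].
det(H) = -48, tr(H) = -10.
det(H) < 0, so H is indefinite: neither convex nor concave.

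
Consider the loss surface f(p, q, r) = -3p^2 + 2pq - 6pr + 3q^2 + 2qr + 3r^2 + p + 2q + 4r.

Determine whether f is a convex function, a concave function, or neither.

neither

f is quadratic, so its Hessian is the constant matrix H = [[-6, 2, -6], [2, 6, 2], [-6, 2, 6]].
Leading principal minors: -6, -40, -480.
Neither pattern holds ⇒ H is indefinite ⇒ neither convex nor concave.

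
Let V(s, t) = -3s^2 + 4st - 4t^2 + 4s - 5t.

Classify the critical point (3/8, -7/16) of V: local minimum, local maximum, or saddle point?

The Hessian of V is constant: H = [[-6, 4], [4, -8]].
det(H) = (-6)·(-8) − 4² = 32.
det(H) > 0 and tr(H) = -14 < 0, so H is negative definite and the point is a local maximum.

local maximum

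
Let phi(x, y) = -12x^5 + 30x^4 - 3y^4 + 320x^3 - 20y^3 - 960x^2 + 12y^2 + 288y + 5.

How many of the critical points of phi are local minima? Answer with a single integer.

2

phi separates as a function of x plus a function of y, so ∇phi=0 decouples.
∂phi/∂x = -60x(x - 4)(x - 2)(x + 4) = 0 at x ∈ {-4, 0, 2, 4}; ∂phi/∂y = -12(y - 2)(y + 3)(y + 4) = 0 at y ∈ {-4, -3, 2}.
The Hessian is diagonal: diag(phi_xx, phi_yy). Second derivatives: phi_xx(-4)=11520, phi_xx(0)=-1920, phi_xx(2)=1440, phi_xx(4)=-3840; phi_yy(-4)=-72, phi_yy(-3)=60, phi_yy(2)=-360.
Local minima occur where both diagonal entries positive: (-4, -3), (2, -3). Count: 2.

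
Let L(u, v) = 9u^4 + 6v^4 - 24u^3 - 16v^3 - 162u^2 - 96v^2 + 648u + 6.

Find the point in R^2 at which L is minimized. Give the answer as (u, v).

(-3, 4)

L(u,v) separates as P(u) + Q(v) + 6, so its minimum is min P + min Q + 6.
P'(u) = 36(u - 3)(u - 2)(u + 3) vanishes at u ∈ {-3, 2, 3}; Q'(v) = 24v(v - 4)(v + 2) vanishes at v ∈ {-2, 0, 4}.
Local minima of P (where P''>0): P(-3)=-2025, P(3)=567. Local minima of Q: Q(-2)=-160, Q(4)=-1024.
So the global minimum of L is P(-3) + Q(4) + 6 = -2025 − 1024 + 6 = -3043, attained at (-3, 4).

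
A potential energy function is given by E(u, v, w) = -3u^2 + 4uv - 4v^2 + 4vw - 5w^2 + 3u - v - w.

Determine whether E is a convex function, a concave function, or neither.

concave

E is quadratic, so its Hessian is the constant matrix H = [[-6, 4, 0], [4, -8, 4], [0, 4, -10]].
Leading principal minors: -6, 32, -224.
Signs alternate −, +, − ⇒ H ≺ 0 ⇒ concave.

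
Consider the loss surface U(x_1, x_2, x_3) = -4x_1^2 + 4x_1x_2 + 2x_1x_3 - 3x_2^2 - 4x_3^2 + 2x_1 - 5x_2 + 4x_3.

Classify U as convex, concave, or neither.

concave

U is quadratic, so its Hessian is the constant matrix H = [[-8, 4, 2], [4, -6, 0], [2, 0, -8]].
Leading principal minors: -8, 32, -232.
Signs alternate −, +, − ⇒ H ≺ 0 ⇒ concave.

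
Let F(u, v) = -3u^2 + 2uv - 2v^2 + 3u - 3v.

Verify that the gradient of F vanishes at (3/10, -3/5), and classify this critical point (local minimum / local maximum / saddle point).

local maximum

∇F = (-6u + 2v + 3, 2u - 4v - 3); substituting (3/10, -3/5) gives ∇F = (0, 0), so (3/10, -3/5) is indeed a critical point.
The Hessian of F is constant: H = [[-6, 2], [2, -4]].
det(H) = (-6)·(-4) − 2² = 20.
det(H) > 0 and tr(H) = -10 < 0, so H is negative definite and the point is a local maximum.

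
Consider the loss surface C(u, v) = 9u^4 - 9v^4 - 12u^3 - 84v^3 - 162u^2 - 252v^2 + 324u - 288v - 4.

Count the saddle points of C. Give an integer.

5

C separates as a function of u plus a function of v, so ∇C=0 decouples.
∂C/∂u = 36(u - 3)(u - 1)(u + 3) = 0 at u ∈ {-3, 1, 3}; ∂C/∂v = -36(v + 1)(v + 2)(v + 4) = 0 at v ∈ {-4, -2, -1}.
The Hessian is diagonal: diag(C_uu, C_vv). Second derivatives: C_uu(-3)=864, C_uu(1)=-288, C_uu(3)=432; C_vv(-4)=-216, C_vv(-2)=72, C_vv(-1)=-108.
Saddle points occur where the two diagonal entries have opposite signs: (-3, -4), (-3, -1), (1, -2), (3, -4), (3, -1). Count: 5.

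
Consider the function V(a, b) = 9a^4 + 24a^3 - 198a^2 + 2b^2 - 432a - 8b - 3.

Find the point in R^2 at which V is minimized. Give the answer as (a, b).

(3, 2)

V(a,b) separates as P(a) + Q(b) − 3, so its minimum is min P + min Q − 3.
P'(a) = 36(a - 3)(a + 1)(a + 4) vanishes at a ∈ {-4, -1, 3}; Q'(b) = 4b - 8 vanishes at b ∈ {2}.
Local minima of P (where P''>0): P(-4)=-672, P(3)=-1701. Local minima of Q: Q(2)=-8.
So the global minimum of V is P(3) + Q(2) − 3 = -1701 − 8 − 3 = -1712, attained at (3, 2).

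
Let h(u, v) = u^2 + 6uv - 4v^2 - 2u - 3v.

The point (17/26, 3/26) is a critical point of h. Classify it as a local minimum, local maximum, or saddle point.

The Hessian of h is constant: H = [[2, 6], [6, -8]].
det(H) = 2·(-8) − 6² = -52.
Since det(H) < 0, H is indefinite and the critical point is a saddle point.

saddle point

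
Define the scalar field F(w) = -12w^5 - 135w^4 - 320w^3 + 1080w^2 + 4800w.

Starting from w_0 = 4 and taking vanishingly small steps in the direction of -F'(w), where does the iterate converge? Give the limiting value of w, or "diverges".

diverges

F'(w) = -60(w - 2)(w + 2)(w + 4)(w + 5), so F'(4) = -51840.
Gradient descent moves in the -F' direction, i.e. w is increasing.
There is no critical point above w=4, and F' keeps the same sign, so the iterate runs off to +∞.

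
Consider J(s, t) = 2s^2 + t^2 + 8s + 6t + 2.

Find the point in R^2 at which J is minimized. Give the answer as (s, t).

(-2, -3)

J(s,t) separates as P(s) + Q(t) + 2, so its minimum is min P + min Q + 2.
P'(s) = 4s + 8 vanishes at s ∈ {-2}; Q'(t) = 2(t + 3) vanishes at t ∈ {-3}.
Local minima of P (where P''>0): P(-2)=-8. Local minima of Q: Q(-3)=-9.
So the global minimum of J is P(-2) + Q(-3) + 2 = -8 − 9 + 2 = -15, attained at (-2, -3).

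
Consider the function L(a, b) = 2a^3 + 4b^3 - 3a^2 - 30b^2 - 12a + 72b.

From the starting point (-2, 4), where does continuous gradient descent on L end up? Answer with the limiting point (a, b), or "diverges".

L is separable, so gradient descent decouples: a follows -∂L/∂a, b follows -∂L/∂b.
∂L/∂a = 6(a - 2)(a + 1); at a=-2 this is 24, so a decreases.
∂L/∂b = 12(b - 3)(b - 2); at b=4 this is 24, so b decreases.
The a-coordinate has no critical point in that direction and runs off to infinity.

diverges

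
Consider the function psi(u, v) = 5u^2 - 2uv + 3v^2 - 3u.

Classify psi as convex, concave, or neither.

psi is quadratic, so its Hessian is the constant matrix H = [[10, -2], [-2, 6]].
det(H) = 56, tr(H) = 16.
det(H) > 0 and tr(H) > 0, so H is positive definite everywhere: convex.

convex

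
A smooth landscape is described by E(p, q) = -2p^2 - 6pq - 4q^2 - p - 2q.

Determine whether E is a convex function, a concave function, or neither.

neither

E is quadratic, so its Hessian is the constant matrix H = [[-4, -6], [-6, -8]].
det(H) = -4, tr(H) = -12.
det(H) < 0, so H is indefinite: neither convex nor concave.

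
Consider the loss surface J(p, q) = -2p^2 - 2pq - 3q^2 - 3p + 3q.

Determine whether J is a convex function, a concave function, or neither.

J is quadratic, so its Hessian is the constant matrix H = [[-4, -2], [-2, -6]].
det(H) = 20, tr(H) = -10.
det(H) > 0 and tr(H) < 0, so H is negative definite everywhere: concave.

concave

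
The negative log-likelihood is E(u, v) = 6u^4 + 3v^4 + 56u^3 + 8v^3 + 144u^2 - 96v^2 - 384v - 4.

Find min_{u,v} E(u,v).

E(u,v) separates as P(u) + Q(v) − 4, so its minimum is min P + min Q − 4.
P'(u) = 24u(u + 3)(u + 4) vanishes at u ∈ {-4, -3, 0}; Q'(v) = 12(v - 4)(v + 2)(v + 4) vanishes at v ∈ {-4, -2, 4}.
Local minima of P (where P''>0): P(-4)=256, P(0)=0. Local minima of Q: Q(-4)=256, Q(4)=-1792.
So the global minimum of E is P(0) + Q(4) − 4 = 0 − 1792 − 4 = -1796, attained at (0, 4).

-1796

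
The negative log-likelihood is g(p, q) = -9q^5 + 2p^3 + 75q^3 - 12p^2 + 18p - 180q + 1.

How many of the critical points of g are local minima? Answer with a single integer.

2

g separates as a function of p plus a function of q, so ∇g=0 decouples.
∂g/∂p = 6(p - 3)(p - 1) = 0 at p ∈ {1, 3}; ∂g/∂q = -45(q - 2)(q - 1)(q + 1)(q + 2) = 0 at q ∈ {-2, -1, 1, 2}.
The Hessian is diagonal: diag(g_pp, g_qq). Second derivatives: g_pp(1)=-12, g_pp(3)=12; g_qq(-2)=540, g_qq(-1)=-270, g_qq(1)=270, g_qq(2)=-540.
Local minima occur where both diagonal entries positive: (3, -2), (3, 1). Count: 2.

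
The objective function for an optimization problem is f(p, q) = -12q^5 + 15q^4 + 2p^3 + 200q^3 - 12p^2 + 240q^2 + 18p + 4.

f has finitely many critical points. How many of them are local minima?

2

f separates as a function of p plus a function of q, so ∇f=0 decouples.
∂f/∂p = 6(p - 3)(p - 1) = 0 at p ∈ {1, 3}; ∂f/∂q = -60q(q - 4)(q + 1)(q + 2) = 0 at q ∈ {-2, -1, 0, 4}.
The Hessian is diagonal: diag(f_pp, f_qq). Second derivatives: f_pp(1)=-12, f_pp(3)=12; f_qq(-2)=720, f_qq(-1)=-300, f_qq(0)=480, f_qq(4)=-7200.
Local minima occur where both diagonal entries positive: (3, -2), (3, 0). Count: 2.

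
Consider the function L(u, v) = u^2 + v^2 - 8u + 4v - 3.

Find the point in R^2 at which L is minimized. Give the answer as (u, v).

(4, -2)

L(u,v) separates as P(u) + Q(v) − 3, so its minimum is min P + min Q − 3.
P'(u) = 2u - 8 vanishes at u ∈ {4}; Q'(v) = 2v + 4 vanishes at v ∈ {-2}.
Local minima of P (where P''>0): P(4)=-16. Local minima of Q: Q(-2)=-4.
So the global minimum of L is P(4) + Q(-2) − 3 = -16 − 4 − 3 = -23, attained at (4, -2).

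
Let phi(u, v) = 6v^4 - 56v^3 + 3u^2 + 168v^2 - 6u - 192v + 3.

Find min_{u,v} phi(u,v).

-128

phi(u,v) separates as P(u) + Q(v) + 3, so its minimum is min P + min Q + 3.
P'(u) = 6u - 6 vanishes at u ∈ {1}; Q'(v) = 24(v - 4)(v - 2)(v - 1) vanishes at v ∈ {1, 2, 4}.
Local minima of P (where P''>0): P(1)=-3. Local minima of Q: Q(1)=-74, Q(4)=-128.
So the global minimum of phi is P(1) + Q(4) + 3 = -3 − 128 + 3 = -128, attained at (1, 4).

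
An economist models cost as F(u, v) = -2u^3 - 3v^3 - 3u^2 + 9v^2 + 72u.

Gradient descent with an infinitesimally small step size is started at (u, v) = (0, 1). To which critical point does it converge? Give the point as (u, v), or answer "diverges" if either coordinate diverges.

(-4, 0)

F is separable, so gradient descent decouples: u follows -∂F/∂u, v follows -∂F/∂v.
∂F/∂u = -6(u - 3)(u + 4); at u=0 this is 72, so u decreases.
∂F/∂v = -9v(v - 2); at v=1 this is 9, so v decreases.
u converges to its nearest critical value -4 (a local min of the u-part); v converges to 0. The iterate converges to (-4, 0).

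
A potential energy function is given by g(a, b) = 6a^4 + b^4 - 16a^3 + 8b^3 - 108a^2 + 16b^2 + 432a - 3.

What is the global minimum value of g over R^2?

-1353

g(a,b) separates as P(a) + Q(b) − 3, so its minimum is min P + min Q − 3.
P'(a) = 24(a - 3)(a - 2)(a + 3) vanishes at a ∈ {-3, 2, 3}; Q'(b) = 4b(b + 2)(b + 4) vanishes at b ∈ {-4, -2, 0}.
Local minima of P (where P''>0): P(-3)=-1350, P(3)=378. Local minima of Q: Q(-4)=0, Q(0)=0.
So the global minimum of g is P(-3) + Q(-4) − 3 = -1350 + 0 − 3 = -1353, attained at (-3, -4).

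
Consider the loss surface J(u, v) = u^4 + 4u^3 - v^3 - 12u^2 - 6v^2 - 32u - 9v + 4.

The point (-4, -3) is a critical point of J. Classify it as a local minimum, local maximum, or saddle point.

The mixed partial ∂²J/∂u∂v is 0, so the Hessian at any point is diag(J_uu, J_vv) = diag(12(u^2 + 2u - 2), -6(v + 2)).
At (-4, -3): H = diag(72, 6).
Both eigenvalues are positive, so H is positive definite: a local minimum.

local minimum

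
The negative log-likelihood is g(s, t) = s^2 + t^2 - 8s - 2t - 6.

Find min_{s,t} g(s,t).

-23

g(s,t) separates as P(s) + Q(t) − 6, so its minimum is min P + min Q − 6.
P'(s) = 2s - 8 vanishes at s ∈ {4}; Q'(t) = 2(t - 1) vanishes at t ∈ {1}.
Local minima of P (where P''>0): P(4)=-16. Local minima of Q: Q(1)=-1.
So the global minimum of g is P(4) + Q(1) − 6 = -16 − 1 − 6 = -23, attained at (4, 1).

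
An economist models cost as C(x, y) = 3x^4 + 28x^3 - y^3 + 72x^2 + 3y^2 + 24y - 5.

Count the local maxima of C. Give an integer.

1

C separates as a function of x plus a function of y, so ∇C=0 decouples.
∂C/∂x = 12x(x + 3)(x + 4) = 0 at x ∈ {-4, -3, 0}; ∂C/∂y = -3(y - 4)(y + 2) = 0 at y ∈ {-2, 4}.
The Hessian is diagonal: diag(C_xx, C_yy). Second derivatives: C_xx(-4)=48, C_xx(-3)=-36, C_xx(0)=144; C_yy(-2)=18, C_yy(4)=-18.
Local maxima occur where both diagonal entries negative: (-3, 4). Count: 1.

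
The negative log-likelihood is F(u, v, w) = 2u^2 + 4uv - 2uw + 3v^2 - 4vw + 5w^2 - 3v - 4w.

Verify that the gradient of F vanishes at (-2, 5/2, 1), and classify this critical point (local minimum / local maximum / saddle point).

∇F = (4u + 4v - 2w, 4u + 6v - 4w - 3, -2u - 4v + 10w - 4); substituting (-2, 5/2, 1) gives ∇F = (0, 0, 0), so (-2, 5/2, 1) is indeed a critical point.
The Hessian is constant: H = [[4, 4, -2], [4, 6, -4], [-2, -4, 10]].
Leading principal minors: Δ₁ = 4, Δ₂ = 8, Δ₃ = 56.
All leading minors are positive, so H is positive definite: a local minimum.

local minimum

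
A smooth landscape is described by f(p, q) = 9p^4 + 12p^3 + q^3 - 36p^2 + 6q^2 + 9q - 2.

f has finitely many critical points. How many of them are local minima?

2

f separates as a function of p plus a function of q, so ∇f=0 decouples.
∂f/∂p = 36p(p - 1)(p + 2) = 0 at p ∈ {-2, 0, 1}; ∂f/∂q = 3(q + 1)(q + 3) = 0 at q ∈ {-3, -1}.
The Hessian is diagonal: diag(f_pp, f_qq). Second derivatives: f_pp(-2)=216, f_pp(0)=-72, f_pp(1)=108; f_qq(-3)=-6, f_qq(-1)=6.
Local minima occur where both diagonal entries positive: (-2, -1), (1, -1). Count: 2.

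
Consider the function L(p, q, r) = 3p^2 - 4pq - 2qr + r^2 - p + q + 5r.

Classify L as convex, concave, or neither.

neither

L is quadratic, so its Hessian is the constant matrix H = [[6, -4, 0], [-4, 0, -2], [0, -2, 2]].
Leading principal minors: 6, -16, -56.
Neither pattern holds ⇒ H is indefinite ⇒ neither convex nor concave.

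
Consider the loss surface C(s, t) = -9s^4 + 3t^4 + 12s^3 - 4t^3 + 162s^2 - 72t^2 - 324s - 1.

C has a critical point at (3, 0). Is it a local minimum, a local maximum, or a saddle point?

The mixed partial ∂²C/∂s∂t is 0, so the Hessian at any point is diag(C_ss, C_tt) = diag(36(-3s^2 + 2s + 9), 12(3t^2 - 2t - 12)).
At (3, 0): H = diag(-432, -144).
Both eigenvalues are negative, so H is negative definite: a local maximum.

local maximum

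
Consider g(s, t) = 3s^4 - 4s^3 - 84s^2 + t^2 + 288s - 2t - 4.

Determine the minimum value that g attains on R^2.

-1477

g(s,t) separates as P(s) + Q(t) − 4, so its minimum is min P + min Q − 4.
P'(s) = 12(s - 3)(s - 2)(s + 4) vanishes at s ∈ {-4, 2, 3}; Q'(t) = 2(t - 1) vanishes at t ∈ {1}.
Local minima of P (where P''>0): P(-4)=-1472, P(3)=243. Local minima of Q: Q(1)=-1.
So the global minimum of g is P(-4) + Q(1) − 4 = -1472 − 1 − 4 = -1477, attained at (-4, 1).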